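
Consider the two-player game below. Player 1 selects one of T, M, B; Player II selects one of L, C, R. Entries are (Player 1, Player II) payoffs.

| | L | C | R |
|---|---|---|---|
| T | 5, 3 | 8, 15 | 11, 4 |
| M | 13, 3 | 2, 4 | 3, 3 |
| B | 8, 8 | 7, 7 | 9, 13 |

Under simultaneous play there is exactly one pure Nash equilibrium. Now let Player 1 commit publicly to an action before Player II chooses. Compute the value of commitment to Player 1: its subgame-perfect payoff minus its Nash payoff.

Work backward from Player II's decision.
- T: BR = C, leader payoff 8.
- M: BR = C, leader payoff 2.
- B: BR = R, leader payoff 9.
Player 1's induced payoffs are 8, 2, 9, so Player 1 commits to B. Subgame-perfect outcome: (B, R) with payoffs (9, 13).
For the simultaneous game, intersect best replies.
Player 1's best replies: L→M; C→T; R→T.
Player II's best replies: T→C; M→C; B→R.
Only (T, C) has each player best-responding; Nash payoffs (8, 15).
Player 1's commitment gain: 9 − 8 = 1.

1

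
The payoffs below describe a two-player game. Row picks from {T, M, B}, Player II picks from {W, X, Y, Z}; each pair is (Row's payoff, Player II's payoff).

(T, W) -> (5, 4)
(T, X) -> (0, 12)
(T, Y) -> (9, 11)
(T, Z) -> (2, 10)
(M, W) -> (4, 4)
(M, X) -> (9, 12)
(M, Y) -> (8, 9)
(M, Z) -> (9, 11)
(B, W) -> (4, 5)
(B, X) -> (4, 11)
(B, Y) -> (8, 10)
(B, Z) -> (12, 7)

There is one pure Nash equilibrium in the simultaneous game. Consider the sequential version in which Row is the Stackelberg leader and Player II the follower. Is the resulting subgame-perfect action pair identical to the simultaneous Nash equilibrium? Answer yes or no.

Solve by backward induction (Row leads).
- T: Player II compares 4, 12, 11, 10 and picks X; Row would get 0.
- M: Player II compares 4, 12, 9, 11 and picks X; Row would get 9.
- B: Player II compares 5, 11, 10, 7 and picks X; Row would get 4.
Row's induced payoffs are 0, 9, 4, so Row commits to M. Subgame-perfect outcome: (M, X) with payoffs (9, 12).
Now find the simultaneous Nash equilibrium.
Row's best replies: W→T; X→M; Y→T; Z→B.
Player II's best replies: T→X; M→X; B→X.
Only (M, X) has each player best-responding; Nash payoffs (9, 12).
Sequential outcome (M, X) coincides with the Nash profile (M, X).

yes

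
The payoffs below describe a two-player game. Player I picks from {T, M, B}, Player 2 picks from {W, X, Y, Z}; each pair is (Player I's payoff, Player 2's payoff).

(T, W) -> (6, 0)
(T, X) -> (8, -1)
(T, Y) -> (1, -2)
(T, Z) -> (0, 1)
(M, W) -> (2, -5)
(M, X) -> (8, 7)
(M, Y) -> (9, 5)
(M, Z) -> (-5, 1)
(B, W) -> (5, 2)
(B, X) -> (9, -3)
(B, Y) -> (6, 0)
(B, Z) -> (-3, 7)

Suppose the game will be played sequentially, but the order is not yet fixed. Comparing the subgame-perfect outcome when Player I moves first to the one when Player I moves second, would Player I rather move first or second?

If Player I leads: Player 2's best replies are T→Z, M→X, B→Z; Player I's induced payoffs 0, 8, -3; outcome (M, X), payoffs (8, 7).
If Player 2 leads: Player I's best replies are W→T, X→B, Y→M, Z→T; Player 2's induced payoffs 0, -3, 5, 1; outcome (M, Y), payoffs (9, 5).
Player I gets 8 moving first and 9 moving second, so Player I prefers to move second.

second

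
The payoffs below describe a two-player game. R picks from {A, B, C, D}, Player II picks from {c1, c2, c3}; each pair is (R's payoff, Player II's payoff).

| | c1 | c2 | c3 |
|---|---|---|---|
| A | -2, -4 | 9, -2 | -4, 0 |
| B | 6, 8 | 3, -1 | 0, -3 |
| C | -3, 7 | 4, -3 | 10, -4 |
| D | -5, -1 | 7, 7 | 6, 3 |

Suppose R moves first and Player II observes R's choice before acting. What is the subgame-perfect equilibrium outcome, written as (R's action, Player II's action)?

Backward induction with R moving first.
- A: Player II compares -4, -2, 0 and picks c3; R would get -4.
- B: Player II compares 8, -1, -3 and picks c1; R would get 6.
- C: Player II compares 7, -3, -4 and picks c1; R would get -3.
- D: Player II compares -1, 7, 3 and picks c2; R would get 7.
R's induced payoffs are -4, 6, -3, 7, so R commits to D. Subgame-perfect outcome: (D, c2) with payoffs (7, 7).

(D, c2)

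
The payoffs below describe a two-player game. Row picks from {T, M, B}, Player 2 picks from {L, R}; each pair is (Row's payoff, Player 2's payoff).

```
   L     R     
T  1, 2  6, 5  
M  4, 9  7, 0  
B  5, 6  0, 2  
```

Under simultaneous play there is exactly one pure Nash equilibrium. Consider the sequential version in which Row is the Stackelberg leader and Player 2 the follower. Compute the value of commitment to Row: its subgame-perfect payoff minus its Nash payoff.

1

Work backward from Player 2's decision.
- T: Player 2 compares 2, 5 and picks R; Row would get 6.
- M: Player 2 compares 9, 0 and picks L; Row would get 4.
- B: Player 2 compares 6, 2 and picks L; Row would get 5.
Row's induced payoffs are 6, 4, 5, so Row commits to T. Subgame-perfect outcome: (T, R) with payoffs (6, 5).
For the simultaneous game, intersect best replies.
Row's best replies: L→B; R→M.
Player 2's best replies: T→R; M→L; B→L.
The unique mutual best reply is (B, L), giving (5, 6).
Row's commitment gain: 6 − 5 = 1.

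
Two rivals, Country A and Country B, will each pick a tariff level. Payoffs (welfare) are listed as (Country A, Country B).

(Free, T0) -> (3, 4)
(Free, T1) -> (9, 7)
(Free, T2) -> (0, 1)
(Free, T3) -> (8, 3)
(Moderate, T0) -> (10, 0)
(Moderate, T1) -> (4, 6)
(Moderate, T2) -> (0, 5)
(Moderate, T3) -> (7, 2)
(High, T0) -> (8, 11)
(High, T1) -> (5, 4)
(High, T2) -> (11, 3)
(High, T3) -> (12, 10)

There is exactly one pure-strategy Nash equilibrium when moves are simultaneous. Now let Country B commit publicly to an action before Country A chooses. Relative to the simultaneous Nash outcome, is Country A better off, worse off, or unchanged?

Country A best-responds to each possible Country B move:
- T0: Country A compares 3, 10, 8 and picks Moderate; Country B would get 0.
- T1: Country A compares 9, 4, 5 and picks Free; Country B would get 7.
- T2: Country A compares 0, 0, 11 and picks High; Country B would get 3.
- T3: Country A compares 8, 7, 12 and picks High; Country B would get 10.
Among 0, 7, 3, 10, the best is 10 at T3. Subgame-perfect outcome: (High, T3) with payoffs (12, 10).
For the simultaneous game, intersect best replies.
Country A's best replies: T0→Moderate; T1→Free; T2→High; T3→High.
Country B's best replies: Free→T1; Moderate→T1; High→T0.
Only (Free, T1) has each player best-responding; Nash payoffs (9, 7).
Country A earns 12 sequentially versus 9 at the Nash outcome: better off.

better off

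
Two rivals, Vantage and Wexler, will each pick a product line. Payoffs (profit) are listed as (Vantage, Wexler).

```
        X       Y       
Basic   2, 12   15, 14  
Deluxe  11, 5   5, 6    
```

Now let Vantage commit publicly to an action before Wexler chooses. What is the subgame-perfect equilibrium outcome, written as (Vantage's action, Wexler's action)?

Work backward from Wexler's decision.
- Basic: BR = Y, leader payoff 15.
- Deluxe: BR = Y, leader payoff 5.
Among 15, 5, the best is 15 at Basic. Subgame-perfect outcome: (Basic, Y) with payoffs (15, 14).

(Basic, Y)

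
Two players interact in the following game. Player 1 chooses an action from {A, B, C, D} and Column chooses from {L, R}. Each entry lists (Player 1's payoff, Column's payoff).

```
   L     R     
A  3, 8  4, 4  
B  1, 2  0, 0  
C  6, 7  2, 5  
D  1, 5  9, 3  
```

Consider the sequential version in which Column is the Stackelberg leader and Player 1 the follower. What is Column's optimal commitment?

Work backward from Player 1's decision.
- L: BR = C, leader payoff 7.
- R: BR = D, leader payoff 3.
Among 7, 3, the best is 7 at L. Subgame-perfect outcome: (C, L) with payoffs (6, 7).

L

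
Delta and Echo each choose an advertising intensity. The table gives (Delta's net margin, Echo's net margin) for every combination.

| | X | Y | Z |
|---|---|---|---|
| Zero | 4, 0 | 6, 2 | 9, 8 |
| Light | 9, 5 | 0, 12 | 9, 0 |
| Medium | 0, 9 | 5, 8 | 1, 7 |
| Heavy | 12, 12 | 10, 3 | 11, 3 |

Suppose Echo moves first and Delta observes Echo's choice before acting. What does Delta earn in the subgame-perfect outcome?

Work backward from Delta's decision.
- X: BR = Heavy, leader payoff 12.
- Y: BR = Heavy, leader payoff 3.
- Z: BR = Heavy, leader payoff 3.
Among 12, 3, 3, the best is 12 at X. Subgame-perfect outcome: (Heavy, X) with payoffs (12, 12).

12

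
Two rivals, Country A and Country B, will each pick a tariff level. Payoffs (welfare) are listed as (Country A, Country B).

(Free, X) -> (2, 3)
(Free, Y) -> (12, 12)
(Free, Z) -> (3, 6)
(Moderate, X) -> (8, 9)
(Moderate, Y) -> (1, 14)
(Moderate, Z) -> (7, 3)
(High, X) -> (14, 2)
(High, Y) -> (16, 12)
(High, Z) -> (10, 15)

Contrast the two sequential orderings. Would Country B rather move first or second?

first

If Country A leads: Country B's best replies are Free→Y, Moderate→Y, High→Z; Country A's induced payoffs 12, 1, 10; outcome (Free, Y), payoffs (12, 12).
If Country B leads: Country A's best replies are X→High, Y→High, Z→High; Country B's induced payoffs 2, 12, 15; outcome (High, Z), payoffs (10, 15).
Country B gets 15 moving first and 12 moving second, so Country B prefers to move first.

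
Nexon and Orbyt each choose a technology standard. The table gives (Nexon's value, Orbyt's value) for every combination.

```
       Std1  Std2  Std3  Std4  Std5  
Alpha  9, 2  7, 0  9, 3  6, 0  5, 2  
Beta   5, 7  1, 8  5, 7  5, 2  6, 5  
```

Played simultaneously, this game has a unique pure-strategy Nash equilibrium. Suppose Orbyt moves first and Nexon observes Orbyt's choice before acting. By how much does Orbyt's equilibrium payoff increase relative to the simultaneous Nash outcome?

Work backward from Nexon's decision.
- Std1: Nexon compares 9, 5 and picks Alpha; Orbyt would get 2.
- Std2: Nexon compares 7, 1 and picks Alpha; Orbyt would get 0.
- Std3: Nexon compares 9, 5 and picks Alpha; Orbyt would get 3.
- Std4: Nexon compares 6, 5 and picks Alpha; Orbyt would get 0.
- Std5: Nexon compares 5, 6 and picks Beta; Orbyt would get 5.
Among 2, 0, 3, 0, 5, the best is 5 at Std5. Subgame-perfect outcome: (Beta, Std5) with payoffs (6, 5).
For the simultaneous game, intersect best replies.
Nexon's best replies: Std1→Alpha; Std2→Alpha; Std3→Alpha; Std4→Alpha; Std5→Beta.
Orbyt's best replies: Alpha→Std3; Beta→Std2.
Only (Alpha, Std3) has each player best-responding; Nash payoffs (9, 3).
Orbyt's commitment gain: 5 − 3 = 2.

2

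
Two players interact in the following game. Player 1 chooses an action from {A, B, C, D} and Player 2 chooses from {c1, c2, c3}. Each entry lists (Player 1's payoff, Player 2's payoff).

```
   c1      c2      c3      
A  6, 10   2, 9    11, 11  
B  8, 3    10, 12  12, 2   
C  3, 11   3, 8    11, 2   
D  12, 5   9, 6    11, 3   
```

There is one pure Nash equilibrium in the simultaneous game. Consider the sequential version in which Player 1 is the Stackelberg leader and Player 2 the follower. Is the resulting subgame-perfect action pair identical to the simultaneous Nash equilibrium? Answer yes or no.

Player 2 best-responds to each possible Player 1 move:
- A: Player 2 compares 10, 9, 11 and picks c3; Player 1 would get 11.
- B: Player 2 compares 3, 12, 2 and picks c2; Player 1 would get 10.
- C: Player 2 compares 11, 8, 2 and picks c1; Player 1 would get 3.
- D: Player 2 compares 5, 6, 3 and picks c2; Player 1 would get 9.
Player 1's induced payoffs are 11, 10, 3, 9, so Player 1 commits to A. Subgame-perfect outcome: (A, c3) with payoffs (11, 11).
For the simultaneous game, intersect best replies.
Player 1's best replies: c1→D; c2→B; c3→B.
Player 2's best replies: A→c3; B→c2; C→c1; D→c2.
The unique mutual best reply is (B, c2), giving (10, 12).
Sequential outcome (A, c3) differs from the Nash profile (B, c2).

no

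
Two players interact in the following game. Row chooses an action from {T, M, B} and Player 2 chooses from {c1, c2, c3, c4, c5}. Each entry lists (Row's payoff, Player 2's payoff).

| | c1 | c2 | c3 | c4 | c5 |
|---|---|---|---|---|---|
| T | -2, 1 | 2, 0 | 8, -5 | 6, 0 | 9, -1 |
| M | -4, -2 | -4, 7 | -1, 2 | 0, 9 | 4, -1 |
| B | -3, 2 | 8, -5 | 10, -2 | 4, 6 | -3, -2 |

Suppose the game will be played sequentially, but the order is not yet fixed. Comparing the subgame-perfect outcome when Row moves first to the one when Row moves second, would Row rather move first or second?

If Row leads: Player 2's best replies are T→c1, M→c4, B→c4; Row's induced payoffs -2, 0, 4; outcome (B, c4), payoffs (4, 6).
If Player 2 leads: Row's best replies are c1→T, c2→B, c3→B, c4→T, c5→T; Player 2's induced payoffs 1, -5, -2, 0, -1; outcome (T, c1), payoffs (-2, 1).
Row gets 4 moving first and -2 moving second, so Row prefers to move first.

first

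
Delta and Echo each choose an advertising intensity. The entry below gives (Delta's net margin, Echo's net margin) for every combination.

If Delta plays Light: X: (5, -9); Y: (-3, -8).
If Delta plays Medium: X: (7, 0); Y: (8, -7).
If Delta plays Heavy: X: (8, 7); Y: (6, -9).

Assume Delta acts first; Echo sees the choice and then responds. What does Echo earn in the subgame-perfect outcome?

Work backward from Echo's decision.
- Light: BR = Y, leader payoff -3.
- Medium: BR = X, leader payoff 7.
- Heavy: BR = X, leader payoff 8.
Delta's induced payoffs are -3, 7, 8, so Delta commits to Heavy. Subgame-perfect outcome: (Heavy, X) with payoffs (8, 7).

7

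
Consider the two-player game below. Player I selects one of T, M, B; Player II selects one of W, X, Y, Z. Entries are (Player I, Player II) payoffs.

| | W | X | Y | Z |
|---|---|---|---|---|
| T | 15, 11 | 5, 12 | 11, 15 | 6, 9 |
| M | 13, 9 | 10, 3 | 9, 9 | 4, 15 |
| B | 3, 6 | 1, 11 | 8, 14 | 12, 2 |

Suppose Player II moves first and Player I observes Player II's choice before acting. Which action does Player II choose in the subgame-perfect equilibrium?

Y

Backward induction with Player II moving first.
- W: Player I compares 15, 13, 3 and picks T; Player II would get 11.
- X: Player I compares 5, 10, 1 and picks M; Player II would get 3.
- Y: Player I compares 11, 9, 8 and picks T; Player II would get 15.
- Z: Player I compares 6, 4, 12 and picks B; Player II would get 2.
Player II's induced payoffs are 11, 3, 15, 2, so Player II commits to Y. Subgame-perfect outcome: (T, Y) with payoffs (11, 15).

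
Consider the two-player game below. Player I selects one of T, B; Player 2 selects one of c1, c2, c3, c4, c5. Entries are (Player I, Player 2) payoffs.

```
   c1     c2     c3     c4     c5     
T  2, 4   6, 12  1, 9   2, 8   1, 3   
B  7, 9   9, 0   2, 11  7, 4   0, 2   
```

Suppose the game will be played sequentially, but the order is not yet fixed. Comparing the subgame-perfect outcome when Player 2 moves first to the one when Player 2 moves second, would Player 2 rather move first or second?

If Player I leads: Player 2's best replies are T→c2, B→c3; Player I's induced payoffs 6, 2; outcome (T, c2), payoffs (6, 12).
If Player 2 leads: Player I's best replies are c1→B, c2→B, c3→B, c4→B, c5→T; Player 2's induced payoffs 9, 0, 11, 4, 3; outcome (B, c3), payoffs (2, 11).
Player 2 gets 11 moving first and 12 moving second, so Player 2 prefers to move second.

second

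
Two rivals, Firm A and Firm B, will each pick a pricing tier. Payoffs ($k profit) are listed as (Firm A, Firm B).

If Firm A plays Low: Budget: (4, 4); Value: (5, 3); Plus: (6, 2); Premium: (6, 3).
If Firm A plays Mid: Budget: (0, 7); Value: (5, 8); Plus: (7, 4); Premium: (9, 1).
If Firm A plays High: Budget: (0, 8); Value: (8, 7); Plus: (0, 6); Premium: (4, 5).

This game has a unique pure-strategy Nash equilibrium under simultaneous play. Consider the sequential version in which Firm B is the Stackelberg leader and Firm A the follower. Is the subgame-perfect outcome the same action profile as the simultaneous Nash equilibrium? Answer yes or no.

no

Firm A best-responds to each possible Firm B move:
- Budget: BR = Low, leader payoff 4.
- Value: BR = High, leader payoff 7.
- Plus: BR = Mid, leader payoff 4.
- Premium: BR = Mid, leader payoff 1.
Maximizing over 4, 7, 4, 1, Firm B chooses Value. Subgame-perfect outcome: (High, Value) with payoffs (8, 7).
Now find the simultaneous Nash equilibrium.
Firm A's best replies: Budget→Low; Value→High; Plus→Mid; Premium→Mid.
Firm B's best replies: Low→Budget; Mid→Value; High→Budget.
The unique mutual best reply is (Low, Budget), giving (4, 4).
Sequential outcome (High, Value) differs from the Nash profile (Low, Budget).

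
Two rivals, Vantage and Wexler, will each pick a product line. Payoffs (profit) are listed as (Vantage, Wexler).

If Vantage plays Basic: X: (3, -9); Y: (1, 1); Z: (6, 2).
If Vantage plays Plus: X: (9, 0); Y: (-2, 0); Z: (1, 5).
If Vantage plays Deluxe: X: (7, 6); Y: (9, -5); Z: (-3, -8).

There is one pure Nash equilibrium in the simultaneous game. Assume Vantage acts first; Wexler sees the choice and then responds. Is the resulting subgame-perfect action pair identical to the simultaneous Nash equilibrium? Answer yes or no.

no

Solve by backward induction (Vantage leads).
- Basic: Wexler compares -9, 1, 2 and picks Z; Vantage would get 6.
- Plus: Wexler compares 0, 0, 5 and picks Z; Vantage would get 1.
- Deluxe: Wexler compares 6, -5, -8 and picks X; Vantage would get 7.
Among 6, 1, 7, the best is 7 at Deluxe. Subgame-perfect outcome: (Deluxe, X) with payoffs (7, 6).
For the simultaneous game, intersect best replies.
Vantage's best replies: X→Plus; Y→Deluxe; Z→Basic.
Wexler's best replies: Basic→Z; Plus→Z; Deluxe→X.
The unique mutual best reply is (Basic, Z), giving (6, 2).
Sequential outcome (Deluxe, X) differs from the Nash profile (Basic, Z).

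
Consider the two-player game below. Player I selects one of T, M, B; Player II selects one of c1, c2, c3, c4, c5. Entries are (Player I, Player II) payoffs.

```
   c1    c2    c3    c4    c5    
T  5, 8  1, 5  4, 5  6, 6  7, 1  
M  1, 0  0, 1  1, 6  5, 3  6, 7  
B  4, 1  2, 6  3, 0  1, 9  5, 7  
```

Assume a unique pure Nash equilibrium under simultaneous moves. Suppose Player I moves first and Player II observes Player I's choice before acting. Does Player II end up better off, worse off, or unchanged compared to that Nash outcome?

Backward induction with Player I moving first.
- T → Player II plays c1 (best of 8, 5, 5, 6, 1); Player I gets 5.
- M → Player II plays c5 (best of 0, 1, 6, 3, 7); Player I gets 6.
- B → Player II plays c4 (best of 1, 6, 0, 9, 7); Player I gets 1.
Among 5, 6, 1, the best is 6 at M. Subgame-perfect outcome: (M, c5) with payoffs (6, 7).
Now find the simultaneous Nash equilibrium.
Player I's best replies: c1→T; c2→B; c3→T; c4→T; c5→T.
Player II's best replies: T→c1; M→c5; B→c4.
The unique mutual best reply is (T, c1), giving (5, 8).
Player II earns 7 sequentially versus 8 at the Nash outcome: worse off.

worse off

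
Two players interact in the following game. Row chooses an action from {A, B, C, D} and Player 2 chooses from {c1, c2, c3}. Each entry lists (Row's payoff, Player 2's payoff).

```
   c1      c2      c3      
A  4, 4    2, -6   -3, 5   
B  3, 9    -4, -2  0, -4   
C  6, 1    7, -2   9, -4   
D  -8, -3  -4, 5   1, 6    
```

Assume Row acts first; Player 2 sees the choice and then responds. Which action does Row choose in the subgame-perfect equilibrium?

Work backward from Player 2's decision.
- A: BR = c3, leader payoff -3.
- B: BR = c1, leader payoff 3.
- C: BR = c1, leader payoff 6.
- D: BR = c3, leader payoff 1.
Row's induced payoffs are -3, 3, 6, 1, so Row commits to C. Subgame-perfect outcome: (C, c1) with payoffs (6, 1).

C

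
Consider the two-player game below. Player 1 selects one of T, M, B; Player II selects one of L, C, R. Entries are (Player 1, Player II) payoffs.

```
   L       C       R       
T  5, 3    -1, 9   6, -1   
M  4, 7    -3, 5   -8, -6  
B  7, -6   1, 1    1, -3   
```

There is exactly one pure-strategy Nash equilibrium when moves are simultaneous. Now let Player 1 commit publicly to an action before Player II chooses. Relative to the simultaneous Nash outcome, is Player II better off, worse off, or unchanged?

better off

Solve by backward induction (Player 1 leads).
- T → Player II plays C (best of 3, 9, -1); Player 1 gets -1.
- M → Player II plays L (best of 7, 5, -6); Player 1 gets 4.
- B → Player II plays C (best of -6, 1, -3); Player 1 gets 1.
Among -1, 4, 1, the best is 4 at M. Subgame-perfect outcome: (M, L) with payoffs (4, 7).
Under simultaneous play:
Player 1's best replies: L→B; C→B; R→T.
Player II's best replies: T→C; M→L; B→C.
The unique mutual best reply is (B, C), giving (1, 1).
Player II earns 7 sequentially versus 1 at the Nash outcome: better off.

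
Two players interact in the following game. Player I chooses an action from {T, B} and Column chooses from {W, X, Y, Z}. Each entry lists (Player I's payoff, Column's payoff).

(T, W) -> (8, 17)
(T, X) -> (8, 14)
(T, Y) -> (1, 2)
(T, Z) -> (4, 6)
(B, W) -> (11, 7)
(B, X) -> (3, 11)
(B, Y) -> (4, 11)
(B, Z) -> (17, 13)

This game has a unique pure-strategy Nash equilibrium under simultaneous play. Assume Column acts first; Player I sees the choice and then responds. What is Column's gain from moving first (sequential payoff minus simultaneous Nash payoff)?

1

Work backward from Player I's decision.
- W: Player I compares 8, 11 and picks B; Column would get 7.
- X: Player I compares 8, 3 and picks T; Column would get 14.
- Y: Player I compares 1, 4 and picks B; Column would get 11.
- Z: Player I compares 4, 17 and picks B; Column would get 13.
Maximizing over 7, 14, 11, 13, Column chooses X. Subgame-perfect outcome: (T, X) with payoffs (8, 14).
Now find the simultaneous Nash equilibrium.
Player I's best replies: W→B; X→T; Y→B; Z→B.
Column's best replies: T→W; B→Z.
The unique mutual best reply is (B, Z), giving (17, 13).
Column's commitment gain: 14 − 13 = 1.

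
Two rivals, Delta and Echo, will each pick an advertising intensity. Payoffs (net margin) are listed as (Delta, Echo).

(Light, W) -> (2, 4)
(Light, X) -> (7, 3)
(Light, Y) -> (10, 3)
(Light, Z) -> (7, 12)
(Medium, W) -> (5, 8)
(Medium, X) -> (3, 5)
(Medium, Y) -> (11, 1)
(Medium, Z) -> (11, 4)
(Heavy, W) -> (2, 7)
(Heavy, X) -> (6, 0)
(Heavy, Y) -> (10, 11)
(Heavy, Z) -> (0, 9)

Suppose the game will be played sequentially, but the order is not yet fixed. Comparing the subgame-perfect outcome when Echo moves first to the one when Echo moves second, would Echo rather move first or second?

If Delta leads: Echo's best replies are Light→Z, Medium→W, Heavy→Y; Delta's induced payoffs 7, 5, 10; outcome (Heavy, Y), payoffs (10, 11).
If Echo leads: Delta's best replies are W→Medium, X→Light, Y→Medium, Z→Medium; Echo's induced payoffs 8, 3, 1, 4; outcome (Medium, W), payoffs (5, 8).
Echo gets 8 moving first and 11 moving second, so Echo prefers to move second.

second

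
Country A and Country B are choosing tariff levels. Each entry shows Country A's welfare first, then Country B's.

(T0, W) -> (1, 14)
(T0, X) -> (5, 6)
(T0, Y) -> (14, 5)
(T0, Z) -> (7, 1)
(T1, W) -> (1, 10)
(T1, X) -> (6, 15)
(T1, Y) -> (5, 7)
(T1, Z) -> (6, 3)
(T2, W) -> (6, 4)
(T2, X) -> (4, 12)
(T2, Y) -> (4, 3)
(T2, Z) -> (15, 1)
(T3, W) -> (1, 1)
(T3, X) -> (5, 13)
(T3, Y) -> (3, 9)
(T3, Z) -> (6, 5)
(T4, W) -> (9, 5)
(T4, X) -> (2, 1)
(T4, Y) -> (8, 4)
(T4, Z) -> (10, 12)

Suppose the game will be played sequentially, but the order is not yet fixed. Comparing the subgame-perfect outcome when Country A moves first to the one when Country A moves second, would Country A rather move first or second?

If Country A leads: Country B's best replies are T0→W, T1→X, T2→X, T3→X, T4→Z; Country A's induced payoffs 1, 6, 4, 5, 10; outcome (T4, Z), payoffs (10, 12).
If Country B leads: Country A's best replies are W→T4, X→T1, Y→T0, Z→T2; Country B's induced payoffs 5, 15, 5, 1; outcome (T1, X), payoffs (6, 15).
Country A gets 10 moving first and 6 moving second, so Country A prefers to move first.

first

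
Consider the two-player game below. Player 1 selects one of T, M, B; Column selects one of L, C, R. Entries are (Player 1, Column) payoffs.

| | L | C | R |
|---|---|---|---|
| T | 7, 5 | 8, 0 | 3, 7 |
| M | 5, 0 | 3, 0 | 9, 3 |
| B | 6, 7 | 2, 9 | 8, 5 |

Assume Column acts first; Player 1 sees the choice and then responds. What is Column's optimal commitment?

L

Solve by backward induction (Column leads).
- L → Player 1 plays T (best of 7, 5, 6); Column gets 5.
- C → Player 1 plays T (best of 8, 3, 2); Column gets 0.
- R → Player 1 plays M (best of 3, 9, 8); Column gets 3.
Maximizing over 5, 0, 3, Column chooses L. Subgame-perfect outcome: (T, L) with payoffs (7, 5).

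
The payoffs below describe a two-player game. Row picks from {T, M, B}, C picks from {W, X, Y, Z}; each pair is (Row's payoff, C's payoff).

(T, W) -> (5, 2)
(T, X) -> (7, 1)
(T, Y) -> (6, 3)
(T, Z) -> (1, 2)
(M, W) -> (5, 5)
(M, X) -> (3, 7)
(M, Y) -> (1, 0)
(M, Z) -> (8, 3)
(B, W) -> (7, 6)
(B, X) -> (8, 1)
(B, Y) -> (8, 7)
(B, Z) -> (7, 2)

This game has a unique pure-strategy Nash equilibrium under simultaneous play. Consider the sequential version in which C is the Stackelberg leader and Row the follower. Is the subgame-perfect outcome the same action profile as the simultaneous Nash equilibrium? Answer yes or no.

yes

Backward induction with C moving first.
- W → Row plays B (best of 5, 5, 7); C gets 6.
- X → Row plays B (best of 7, 3, 8); C gets 1.
- Y → Row plays B (best of 6, 1, 8); C gets 7.
- Z → Row plays M (best of 1, 8, 7); C gets 3.
Maximizing over 6, 1, 7, 3, C chooses Y. Subgame-perfect outcome: (B, Y) with payoffs (8, 7).
For the simultaneous game, intersect best replies.
Row's best replies: W→B; X→B; Y→B; Z→M.
C's best replies: T→Y; M→X; B→Y.
Only (B, Y) has each player best-responding; Nash payoffs (8, 7).
Sequential outcome (B, Y) coincides with the Nash profile (B, Y).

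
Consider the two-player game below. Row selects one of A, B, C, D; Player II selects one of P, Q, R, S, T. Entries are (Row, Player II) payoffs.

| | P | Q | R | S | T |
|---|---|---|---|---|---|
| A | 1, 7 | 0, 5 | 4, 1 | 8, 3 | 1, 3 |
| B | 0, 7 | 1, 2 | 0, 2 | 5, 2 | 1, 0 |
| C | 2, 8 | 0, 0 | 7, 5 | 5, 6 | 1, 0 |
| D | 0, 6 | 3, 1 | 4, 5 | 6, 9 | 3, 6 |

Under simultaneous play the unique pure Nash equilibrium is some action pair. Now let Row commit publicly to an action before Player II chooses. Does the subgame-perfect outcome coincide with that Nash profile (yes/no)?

Player II best-responds to each possible Row move:
- A: Player II compares 7, 5, 1, 3, 3 and picks P; Row would get 1.
- B: Player II compares 7, 2, 2, 2, 0 and picks P; Row would get 0.
- C: Player II compares 8, 0, 5, 6, 0 and picks P; Row would get 2.
- D: Player II compares 6, 1, 5, 9, 6 and picks S; Row would get 6.
Row's induced payoffs are 1, 0, 2, 6, so Row commits to D. Subgame-perfect outcome: (D, S) with payoffs (6, 9).
Now find the simultaneous Nash equilibrium.
Row's best replies: P→C; Q→D; R→C; S→A; T→D.
Player II's best replies: A→P; B→P; C→P; D→S.
The unique mutual best reply is (C, P), giving (2, 8).
Sequential outcome (D, S) differs from the Nash profile (C, P).

no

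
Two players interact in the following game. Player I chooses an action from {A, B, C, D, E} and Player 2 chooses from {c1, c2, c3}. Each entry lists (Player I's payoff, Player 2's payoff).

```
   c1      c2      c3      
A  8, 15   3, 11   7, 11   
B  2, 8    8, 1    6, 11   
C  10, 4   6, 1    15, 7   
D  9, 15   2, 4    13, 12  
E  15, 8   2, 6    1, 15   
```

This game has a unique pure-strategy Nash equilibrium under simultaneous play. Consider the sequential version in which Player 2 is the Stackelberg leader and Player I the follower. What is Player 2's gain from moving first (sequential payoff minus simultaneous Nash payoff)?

1

Solve by backward induction (Player 2 leads).
- c1 → Player I plays E (best of 8, 2, 10, 9, 15); Player 2 gets 8.
- c2 → Player I plays B (best of 3, 8, 6, 2, 2); Player 2 gets 1.
- c3 → Player I plays C (best of 7, 6, 15, 13, 1); Player 2 gets 7.
Among 8, 1, 7, the best is 8 at c1. Subgame-perfect outcome: (E, c1) with payoffs (15, 8).
Now find the simultaneous Nash equilibrium.
Player I's best replies: c1→E; c2→B; c3→C.
Player 2's best replies: A→c1; B→c3; C→c3; D→c1; E→c3.
Only (C, c3) has each player best-responding; Nash payoffs (15, 7).
Player 2's commitment gain: 8 − 7 = 1.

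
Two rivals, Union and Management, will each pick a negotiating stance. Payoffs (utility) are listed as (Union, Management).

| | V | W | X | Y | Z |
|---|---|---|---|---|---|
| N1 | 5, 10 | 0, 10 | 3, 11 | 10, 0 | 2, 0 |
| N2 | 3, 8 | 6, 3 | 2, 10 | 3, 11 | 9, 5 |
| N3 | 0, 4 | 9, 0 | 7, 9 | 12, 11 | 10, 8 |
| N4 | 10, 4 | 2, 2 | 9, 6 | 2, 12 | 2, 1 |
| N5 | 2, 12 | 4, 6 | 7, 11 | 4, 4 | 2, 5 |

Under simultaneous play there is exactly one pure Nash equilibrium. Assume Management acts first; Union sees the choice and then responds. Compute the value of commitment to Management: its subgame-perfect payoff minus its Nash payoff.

Backward induction with Management moving first.
- V → Union plays N4 (best of 5, 3, 0, 10, 2); Management gets 4.
- W → Union plays N3 (best of 0, 6, 9, 2, 4); Management gets 0.
- X → Union plays N4 (best of 3, 2, 7, 9, 7); Management gets 6.
- Y → Union plays N3 (best of 10, 3, 12, 2, 4); Management gets 11.
- Z → Union plays N3 (best of 2, 9, 10, 2, 2); Management gets 8.
Management's induced payoffs are 4, 0, 6, 11, 8, so Management commits to Y. Subgame-perfect outcome: (N3, Y) with payoffs (12, 11).
Now find the simultaneous Nash equilibrium.
Union's best replies: V→N4; W→N3; X→N4; Y→N3; Z→N3.
Management's best replies: N1→X; N2→Y; N3→Y; N4→Y; N5→V.
The unique mutual best reply is (N3, Y), giving (12, 11).
Management's commitment gain: 11 − 11 = 0.

0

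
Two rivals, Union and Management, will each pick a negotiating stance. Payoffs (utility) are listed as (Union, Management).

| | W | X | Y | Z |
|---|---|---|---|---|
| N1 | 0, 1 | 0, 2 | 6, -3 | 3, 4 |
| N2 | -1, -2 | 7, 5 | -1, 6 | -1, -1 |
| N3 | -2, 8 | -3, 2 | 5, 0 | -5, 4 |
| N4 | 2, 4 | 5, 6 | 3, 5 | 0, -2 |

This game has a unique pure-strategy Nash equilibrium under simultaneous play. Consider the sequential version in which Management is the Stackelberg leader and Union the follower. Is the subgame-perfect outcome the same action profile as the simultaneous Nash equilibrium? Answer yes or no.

Backward induction with Management moving first.
- W: BR = N4, leader payoff 4.
- X: BR = N2, leader payoff 5.
- Y: BR = N1, leader payoff -3.
- Z: BR = N1, leader payoff 4.
Maximizing over 4, 5, -3, 4, Management chooses X. Subgame-perfect outcome: (N2, X) with payoffs (7, 5).
Under simultaneous play:
Union's best replies: W→N4; X→N2; Y→N1; Z→N1.
Management's best replies: N1→Z; N2→Y; N3→W; N4→X.
Only (N1, Z) has each player best-responding; Nash payoffs (3, 4).
Sequential outcome (N2, X) differs from the Nash profile (N1, Z).

no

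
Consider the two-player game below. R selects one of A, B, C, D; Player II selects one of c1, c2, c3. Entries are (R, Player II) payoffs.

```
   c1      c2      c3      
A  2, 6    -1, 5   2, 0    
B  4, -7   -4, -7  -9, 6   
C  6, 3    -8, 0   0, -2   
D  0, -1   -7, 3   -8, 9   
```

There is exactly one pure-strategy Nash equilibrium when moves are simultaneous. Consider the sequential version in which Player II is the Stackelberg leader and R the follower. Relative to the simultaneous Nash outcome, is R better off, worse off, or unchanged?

R best-responds to each possible Player II move:
- c1: BR = C, leader payoff 3.
- c2: BR = A, leader payoff 5.
- c3: BR = A, leader payoff 0.
Player II's induced payoffs are 3, 5, 0, so Player II commits to c2. Subgame-perfect outcome: (A, c2) with payoffs (-1, 5).
Under simultaneous play:
R's best replies: c1→C; c2→A; c3→A.
Player II's best replies: A→c1; B→c3; C→c1; D→c3.
The unique mutual best reply is (C, c1), giving (6, 3).
R earns -1 sequentially versus 6 at the Nash outcome: worse off.

worse off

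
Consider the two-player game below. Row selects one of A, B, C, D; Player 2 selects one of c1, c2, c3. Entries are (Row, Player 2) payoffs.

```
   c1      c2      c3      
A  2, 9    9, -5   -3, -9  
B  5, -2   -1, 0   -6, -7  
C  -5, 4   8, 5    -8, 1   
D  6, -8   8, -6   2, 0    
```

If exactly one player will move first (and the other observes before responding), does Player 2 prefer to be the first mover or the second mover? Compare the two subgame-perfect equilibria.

second

If Row leads: Player 2's best replies are A→c1, B→c2, C→c2, D→c3; Row's induced payoffs 2, -1, 8, 2; outcome (C, c2), payoffs (8, 5).
If Player 2 leads: Row's best replies are c1→D, c2→A, c3→D; Player 2's induced payoffs -8, -5, 0; outcome (D, c3), payoffs (2, 0).
Player 2 gets 0 moving first and 5 moving second, so Player 2 prefers to move second.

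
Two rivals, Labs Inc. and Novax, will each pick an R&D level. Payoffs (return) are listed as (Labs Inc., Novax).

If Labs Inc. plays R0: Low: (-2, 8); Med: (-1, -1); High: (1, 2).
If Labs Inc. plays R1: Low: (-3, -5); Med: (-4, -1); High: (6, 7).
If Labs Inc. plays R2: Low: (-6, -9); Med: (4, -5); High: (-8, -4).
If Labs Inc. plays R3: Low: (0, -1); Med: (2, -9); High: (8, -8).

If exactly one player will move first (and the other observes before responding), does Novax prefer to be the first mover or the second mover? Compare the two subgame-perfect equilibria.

If Labs Inc. leads: Novax's best replies are R0→Low, R1→High, R2→High, R3→Low; Labs Inc.'s induced payoffs -2, 6, -8, 0; outcome (R1, High), payoffs (6, 7).
If Novax leads: Labs Inc.'s best replies are Low→R3, Med→R2, High→R3; Novax's induced payoffs -1, -5, -8; outcome (R3, Low), payoffs (0, -1).
Novax gets -1 moving first and 7 moving second, so Novax prefers to move second.

second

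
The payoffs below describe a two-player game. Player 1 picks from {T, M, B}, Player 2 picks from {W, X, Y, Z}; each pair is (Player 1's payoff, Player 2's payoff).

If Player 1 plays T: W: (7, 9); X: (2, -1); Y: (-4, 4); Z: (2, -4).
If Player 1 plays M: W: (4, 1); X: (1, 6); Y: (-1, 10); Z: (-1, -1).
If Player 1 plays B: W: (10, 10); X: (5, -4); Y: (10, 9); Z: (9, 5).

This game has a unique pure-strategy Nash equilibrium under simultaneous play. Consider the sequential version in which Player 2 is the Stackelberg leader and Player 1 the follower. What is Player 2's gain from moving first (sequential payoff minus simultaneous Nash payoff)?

Work backward from Player 1's decision.
- W → Player 1 plays B (best of 7, 4, 10); Player 2 gets 10.
- X → Player 1 plays B (best of 2, 1, 5); Player 2 gets -4.
- Y → Player 1 plays B (best of -4, -1, 10); Player 2 gets 9.
- Z → Player 1 plays B (best of 2, -1, 9); Player 2 gets 5.
Player 2's induced payoffs are 10, -4, 9, 5, so Player 2 commits to W. Subgame-perfect outcome: (B, W) with payoffs (10, 10).
Now find the simultaneous Nash equilibrium.
Player 1's best replies: W→B; X→B; Y→B; Z→B.
Player 2's best replies: T→W; M→Y; B→W.
The unique mutual best reply is (B, W), giving (10, 10).
Player 2's commitment gain: 10 − 10 = 0.

0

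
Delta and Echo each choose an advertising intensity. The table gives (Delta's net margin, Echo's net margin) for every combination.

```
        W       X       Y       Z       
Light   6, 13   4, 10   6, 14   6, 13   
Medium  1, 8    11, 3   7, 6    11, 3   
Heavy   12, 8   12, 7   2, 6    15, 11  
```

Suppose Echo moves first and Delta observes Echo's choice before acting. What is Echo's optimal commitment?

Delta best-responds to each possible Echo move:
- W: BR = Heavy, leader payoff 8.
- X: BR = Heavy, leader payoff 7.
- Y: BR = Medium, leader payoff 6.
- Z: BR = Heavy, leader payoff 11.
Maximizing over 8, 7, 6, 11, Echo chooses Z. Subgame-perfect outcome: (Heavy, Z) with payoffs (15, 11).

Z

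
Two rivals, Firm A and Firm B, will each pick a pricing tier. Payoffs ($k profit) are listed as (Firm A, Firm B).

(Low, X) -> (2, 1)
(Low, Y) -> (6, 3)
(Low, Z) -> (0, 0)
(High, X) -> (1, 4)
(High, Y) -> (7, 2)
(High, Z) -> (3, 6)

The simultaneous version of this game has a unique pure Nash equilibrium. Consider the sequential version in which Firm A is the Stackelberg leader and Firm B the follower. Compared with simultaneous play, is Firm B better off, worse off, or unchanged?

Solve by backward induction (Firm A leads).
- Low: BR = Y, leader payoff 6.
- High: BR = Z, leader payoff 3.
Maximizing over 6, 3, Firm A chooses Low. Subgame-perfect outcome: (Low, Y) with payoffs (6, 3).
For the simultaneous game, intersect best replies.
Firm A's best replies: X→Low; Y→High; Z→High.
Firm B's best replies: Low→Y; High→Z.
The unique mutual best reply is (High, Z), giving (3, 6).
Firm B earns 3 sequentially versus 6 at the Nash outcome: worse off.

worse off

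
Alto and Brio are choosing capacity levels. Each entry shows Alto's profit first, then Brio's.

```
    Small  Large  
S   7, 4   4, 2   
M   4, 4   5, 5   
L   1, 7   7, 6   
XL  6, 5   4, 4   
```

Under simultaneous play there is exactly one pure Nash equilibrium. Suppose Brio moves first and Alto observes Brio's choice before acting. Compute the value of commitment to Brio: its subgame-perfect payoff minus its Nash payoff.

2

Work backward from Alto's decision.
- Small: BR = S, leader payoff 4.
- Large: BR = L, leader payoff 6.
Maximizing over 4, 6, Brio chooses Large. Subgame-perfect outcome: (L, Large) with payoffs (7, 6).
Now find the simultaneous Nash equilibrium.
Alto's best replies: Small→S; Large→L.
Brio's best replies: S→Small; M→Large; L→Small; XL→Small.
The unique mutual best reply is (S, Small), giving (7, 4).
Brio's commitment gain: 6 − 4 = 2.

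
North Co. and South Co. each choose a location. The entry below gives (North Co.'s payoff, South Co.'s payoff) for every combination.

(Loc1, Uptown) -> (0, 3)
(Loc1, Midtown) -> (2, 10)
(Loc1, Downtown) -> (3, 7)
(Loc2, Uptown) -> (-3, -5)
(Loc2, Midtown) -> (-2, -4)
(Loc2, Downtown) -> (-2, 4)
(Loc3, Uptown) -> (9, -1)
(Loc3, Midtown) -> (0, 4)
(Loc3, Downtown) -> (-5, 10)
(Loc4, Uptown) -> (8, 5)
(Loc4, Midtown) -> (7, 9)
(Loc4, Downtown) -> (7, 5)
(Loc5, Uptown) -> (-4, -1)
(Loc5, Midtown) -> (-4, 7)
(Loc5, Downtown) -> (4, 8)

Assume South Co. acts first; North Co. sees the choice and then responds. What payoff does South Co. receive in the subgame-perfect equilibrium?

9

Solve by backward induction (South Co. leads).
- Uptown: BR = Loc3, leader payoff -1.
- Midtown: BR = Loc4, leader payoff 9.
- Downtown: BR = Loc4, leader payoff 5.
Maximizing over -1, 9, 5, South Co. chooses Midtown. Subgame-perfect outcome: (Loc4, Midtown) with payoffs (7, 9).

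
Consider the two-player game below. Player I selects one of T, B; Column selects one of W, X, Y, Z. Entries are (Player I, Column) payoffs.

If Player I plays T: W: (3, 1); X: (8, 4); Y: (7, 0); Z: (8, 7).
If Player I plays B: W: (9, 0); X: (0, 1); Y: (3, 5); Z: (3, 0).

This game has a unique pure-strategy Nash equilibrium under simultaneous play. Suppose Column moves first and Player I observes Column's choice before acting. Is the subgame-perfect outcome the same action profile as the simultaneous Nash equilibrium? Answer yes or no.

Work backward from Player I's decision.
- W → Player I plays B (best of 3, 9); Column gets 0.
- X → Player I plays T (best of 8, 0); Column gets 4.
- Y → Player I plays T (best of 7, 3); Column gets 0.
- Z → Player I plays T (best of 8, 3); Column gets 7.
Column's induced payoffs are 0, 4, 0, 7, so Column commits to Z. Subgame-perfect outcome: (T, Z) with payoffs (8, 7).
Now find the simultaneous Nash equilibrium.
Player I's best replies: W→B; X→T; Y→T; Z→T.
Column's best replies: T→Z; B→Y.
Only (T, Z) has each player best-responding; Nash payoffs (8, 7).
Sequential outcome (T, Z) coincides with the Nash profile (T, Z).

yes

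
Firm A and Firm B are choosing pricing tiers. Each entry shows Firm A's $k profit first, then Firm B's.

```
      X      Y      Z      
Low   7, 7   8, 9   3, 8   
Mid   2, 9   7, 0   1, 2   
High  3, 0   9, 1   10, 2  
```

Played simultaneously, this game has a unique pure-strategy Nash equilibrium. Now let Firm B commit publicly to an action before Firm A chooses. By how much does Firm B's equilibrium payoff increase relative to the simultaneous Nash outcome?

5

Work backward from Firm A's decision.
- X: Firm A compares 7, 2, 3 and picks Low; Firm B would get 7.
- Y: Firm A compares 8, 7, 9 and picks High; Firm B would get 1.
- Z: Firm A compares 3, 1, 10 and picks High; Firm B would get 2.
Among 7, 1, 2, the best is 7 at X. Subgame-perfect outcome: (Low, X) with payoffs (7, 7).
Now find the simultaneous Nash equilibrium.
Firm A's best replies: X→Low; Y→High; Z→High.
Firm B's best replies: Low→Y; Mid→X; High→Z.
Only (High, Z) has each player best-responding; Nash payoffs (10, 2).
Firm B's commitment gain: 7 − 2 = 5.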